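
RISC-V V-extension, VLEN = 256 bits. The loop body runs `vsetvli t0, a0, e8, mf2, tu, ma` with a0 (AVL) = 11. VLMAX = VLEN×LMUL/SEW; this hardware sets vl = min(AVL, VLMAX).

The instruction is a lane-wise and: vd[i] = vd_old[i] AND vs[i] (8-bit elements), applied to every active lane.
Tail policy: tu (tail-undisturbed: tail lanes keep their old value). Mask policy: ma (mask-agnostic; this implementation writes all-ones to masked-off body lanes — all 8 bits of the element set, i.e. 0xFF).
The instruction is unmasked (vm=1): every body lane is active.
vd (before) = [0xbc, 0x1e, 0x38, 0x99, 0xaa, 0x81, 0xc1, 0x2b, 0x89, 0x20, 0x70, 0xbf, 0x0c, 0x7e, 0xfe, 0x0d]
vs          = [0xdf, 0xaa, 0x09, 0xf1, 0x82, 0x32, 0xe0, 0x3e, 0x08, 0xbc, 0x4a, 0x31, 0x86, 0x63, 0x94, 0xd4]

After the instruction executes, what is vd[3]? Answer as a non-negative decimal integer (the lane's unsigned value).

vd[3] = 145

lanes per group: 256·1/2/8 = 16
vl = min(AVL, VLMAX) = min(11, 16) = 11
lane  0: and(0xbc,0xdf) ⇒ 0x9c
lane  1: and(0x1e,0xaa) ⇒ 0x0a
lane  2: and(0x38,0x09) ⇒ 0x08
lane  3: and(0x99,0xf1) ⇒ 0x91
lane  4: and(0xaa,0x82) ⇒ 0x82
lane  5: and(0x81,0x32) ⇒ 0x00
lane  6: and(0xc1,0xe0) ⇒ 0xc0
lane  7: and(0x2b,0x3e) ⇒ 0x2a
lane  8: and(0x89,0x08) ⇒ 0x08
lane  9: and(0x20,0xbc) ⇒ 0x20
lane 10: and(0x70,0x4a) ⇒ 0x40
lane 11: tail/keep ⇒ 0xbf
lane 12: tail/keep ⇒ 0x0c
lane 13: tail/keep ⇒ 0x7e
lane 14: tail/keep ⇒ 0xfe
lane 15: tail/keep ⇒ 0x0d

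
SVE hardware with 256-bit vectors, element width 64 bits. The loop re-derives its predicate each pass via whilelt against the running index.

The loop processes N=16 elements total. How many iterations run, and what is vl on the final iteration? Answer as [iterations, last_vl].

lane count: 256 div 64 = 4
iterations = ceil(16/4) = 4; final-pass vl = 4

[iterations, last_vl] = [4, 4]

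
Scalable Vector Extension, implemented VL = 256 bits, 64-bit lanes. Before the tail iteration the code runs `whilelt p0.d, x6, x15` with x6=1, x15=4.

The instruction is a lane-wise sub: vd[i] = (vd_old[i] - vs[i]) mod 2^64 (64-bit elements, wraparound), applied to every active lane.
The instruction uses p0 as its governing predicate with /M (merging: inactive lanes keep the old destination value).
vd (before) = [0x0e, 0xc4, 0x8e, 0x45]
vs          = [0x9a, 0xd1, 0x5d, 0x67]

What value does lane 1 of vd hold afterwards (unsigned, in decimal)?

vd[1] = 18446744073709551603

lane count: 256 div 64 = 4
p0[j] = (1+j < 4); true for j=0..2 → 3 lanes set
  i=0: sub(0x0e,0x9a) → 18446744073709551476
  i=1: sub(0xc4,0xd1) → 18446744073709551603
  i=2: sub(0x8e,0x5d) → 49
  i=3: tail/keep → 69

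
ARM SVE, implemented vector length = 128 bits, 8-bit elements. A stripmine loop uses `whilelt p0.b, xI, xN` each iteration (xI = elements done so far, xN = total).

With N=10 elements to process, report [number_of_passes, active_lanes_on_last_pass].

128-bit reg / 8-bit elem → 16 lanes
N=10: ⌈10/16⌉ = 1 iters; last vl = 10 − 0×16 = 10

[iterations, last_vl] = [1, 10]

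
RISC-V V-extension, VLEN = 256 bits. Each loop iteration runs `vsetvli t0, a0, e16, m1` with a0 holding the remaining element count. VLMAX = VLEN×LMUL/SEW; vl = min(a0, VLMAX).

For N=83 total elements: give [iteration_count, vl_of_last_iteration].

VLMAX = VLEN×LMUL/SEW = 256×1/16 = 16
83 elements at 16/iter → 6 passes, remainder 3 on the last

[iterations, last_vl] = [6, 3]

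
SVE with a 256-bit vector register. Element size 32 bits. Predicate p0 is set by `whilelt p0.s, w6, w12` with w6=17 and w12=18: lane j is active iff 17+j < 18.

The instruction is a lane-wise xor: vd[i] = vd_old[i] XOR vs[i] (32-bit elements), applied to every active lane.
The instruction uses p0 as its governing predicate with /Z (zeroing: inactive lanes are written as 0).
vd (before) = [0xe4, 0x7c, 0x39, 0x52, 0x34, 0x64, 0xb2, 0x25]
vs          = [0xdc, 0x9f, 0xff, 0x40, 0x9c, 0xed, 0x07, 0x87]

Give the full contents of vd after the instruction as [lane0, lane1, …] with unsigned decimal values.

register lanes = 256/32 = 8
whilelt: lane j active iff 17+j < 18 → j < 1 → 1 active
[0] xor(0xe4,0xdc) = 0x38
[1] tail/zero = 0x00
[2] tail/zero = 0x00
[3] tail/zero = 0x00
[4] tail/zero = 0x00
[5] tail/zero = 0x00
[6] tail/zero = 0x00
[7] tail/zero = 0x00

vd = [56, 0, 0, 0, 0, 0, 0, 0]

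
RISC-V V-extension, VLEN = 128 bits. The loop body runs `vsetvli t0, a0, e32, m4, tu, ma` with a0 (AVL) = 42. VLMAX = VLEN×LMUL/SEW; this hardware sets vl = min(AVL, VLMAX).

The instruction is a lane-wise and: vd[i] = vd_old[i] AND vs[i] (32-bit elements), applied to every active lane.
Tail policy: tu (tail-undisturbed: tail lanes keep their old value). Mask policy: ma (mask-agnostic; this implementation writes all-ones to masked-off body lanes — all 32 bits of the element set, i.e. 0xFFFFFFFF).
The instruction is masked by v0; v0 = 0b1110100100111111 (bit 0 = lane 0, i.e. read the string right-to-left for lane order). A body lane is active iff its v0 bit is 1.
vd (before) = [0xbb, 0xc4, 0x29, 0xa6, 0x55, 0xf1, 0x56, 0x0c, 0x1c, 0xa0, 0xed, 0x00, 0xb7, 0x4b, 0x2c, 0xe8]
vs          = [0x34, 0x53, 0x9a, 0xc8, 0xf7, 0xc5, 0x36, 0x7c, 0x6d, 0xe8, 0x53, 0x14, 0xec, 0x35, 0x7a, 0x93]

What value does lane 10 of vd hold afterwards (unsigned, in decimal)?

vd[10] = 4294967295

VLMAX = VLEN×LMUL/SEW = 128×4/32 = 16
vl = min(AVL, VLMAX) = min(42, 16) = 16
vd[0] and(0xbb,0x34) -> 0x30
vd[1] and(0xc4,0x53) -> 0x40
vd[2] and(0x29,0x9a) -> 0x08
vd[3] and(0xa6,0xc8) -> 0x80
vd[4] and(0x55,0xf7) -> 0x55
vd[5] and(0xf1,0xc5) -> 0xc1
vd[6] mask-off/ones -> 0xffffffff
vd[7] mask-off/ones -> 0xffffffff
vd[8] and(0x1c,0x6d) -> 0x0c
vd[9] mask-off/ones -> 0xffffffff
vd[10] mask-off/ones -> 0xffffffff
vd[11] and(0x00,0x14) -> 0x00
vd[12] mask-off/ones -> 0xffffffff
vd[13] and(0x4b,0x35) -> 0x01
vd[14] and(0x2c,0x7a) -> 0x28
vd[15] and(0xe8,0x93) -> 0x80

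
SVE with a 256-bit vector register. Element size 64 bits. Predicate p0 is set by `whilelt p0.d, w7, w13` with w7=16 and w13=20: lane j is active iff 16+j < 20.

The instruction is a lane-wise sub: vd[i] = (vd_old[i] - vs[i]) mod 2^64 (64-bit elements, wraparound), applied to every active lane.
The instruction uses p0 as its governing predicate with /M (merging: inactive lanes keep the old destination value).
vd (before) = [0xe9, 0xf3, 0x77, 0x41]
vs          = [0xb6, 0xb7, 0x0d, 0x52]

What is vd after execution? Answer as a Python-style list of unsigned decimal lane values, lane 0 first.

register lanes = 256/64 = 4
active while 16+j < 20, i.e. j ∈ [0,4) capped at 4 ⇒ 4
[0] sub(0xe9,0xb6) = 0x33
[1] sub(0xf3,0xb7) = 0x3c
[2] sub(0x77,0x0d) = 0x6a
[3] sub(0x41,0x52) = 0xffffffffffffffef

vd = [51, 60, 106, 18446744073709551599]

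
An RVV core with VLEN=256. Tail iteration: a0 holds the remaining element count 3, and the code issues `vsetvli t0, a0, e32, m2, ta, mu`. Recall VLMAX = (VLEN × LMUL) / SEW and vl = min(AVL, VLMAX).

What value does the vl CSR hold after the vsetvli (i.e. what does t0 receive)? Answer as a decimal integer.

VLMAX = VLEN×LMUL/SEW = 256×2/32 = 16
AVL=3 ≤ VLMAX=16, so vl = 3

vl = 3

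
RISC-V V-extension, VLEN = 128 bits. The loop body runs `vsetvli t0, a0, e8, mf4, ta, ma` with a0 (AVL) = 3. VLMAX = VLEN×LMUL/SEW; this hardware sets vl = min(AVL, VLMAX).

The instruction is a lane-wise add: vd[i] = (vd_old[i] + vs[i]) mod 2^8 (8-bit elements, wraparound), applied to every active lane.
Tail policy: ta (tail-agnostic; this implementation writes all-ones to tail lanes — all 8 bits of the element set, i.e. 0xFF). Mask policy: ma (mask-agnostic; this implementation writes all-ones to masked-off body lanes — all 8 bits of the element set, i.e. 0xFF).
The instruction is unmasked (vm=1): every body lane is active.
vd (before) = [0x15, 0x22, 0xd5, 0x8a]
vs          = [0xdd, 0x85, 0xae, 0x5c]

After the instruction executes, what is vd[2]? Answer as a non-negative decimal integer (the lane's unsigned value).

VLMAX = VLEN×LMUL/SEW = 128×1/4/8 = 4
vl = min(AVL, VLMAX) = min(3, 4) = 3
lane  0: add(0x15,0xdd) ⇒ 0xf2
lane  1: add(0x22,0x85) ⇒ 0xa7
lane  2: add(0xd5,0xae) ⇒ 0x83
lane  3: tail/ones ⇒ 0xff

vd[2] = 131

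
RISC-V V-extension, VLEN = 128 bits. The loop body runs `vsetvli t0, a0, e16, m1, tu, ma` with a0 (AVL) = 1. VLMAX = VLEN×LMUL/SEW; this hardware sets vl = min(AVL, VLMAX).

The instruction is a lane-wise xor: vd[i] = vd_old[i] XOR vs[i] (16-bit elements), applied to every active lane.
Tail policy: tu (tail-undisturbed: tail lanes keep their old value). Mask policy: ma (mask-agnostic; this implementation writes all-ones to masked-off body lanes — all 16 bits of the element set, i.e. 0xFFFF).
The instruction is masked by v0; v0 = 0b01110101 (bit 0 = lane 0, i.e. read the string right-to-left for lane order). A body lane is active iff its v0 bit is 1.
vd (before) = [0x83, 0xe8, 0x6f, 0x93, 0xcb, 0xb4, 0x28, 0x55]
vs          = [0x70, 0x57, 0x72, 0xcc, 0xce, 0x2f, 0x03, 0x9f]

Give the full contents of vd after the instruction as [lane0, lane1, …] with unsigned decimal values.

VLMAX = (128 × 1) / 16 = 8 lanes
AVL=1 ≤ VLMAX=8, so vl = 1
vd[0] xor(0x83,0x70) -> 0xf3
vd[1] tail/keep -> 0xe8
vd[2] tail/keep -> 0x6f
vd[3] tail/keep -> 0x93
vd[4] tail/keep -> 0xcb
vd[5] tail/keep -> 0xb4
vd[6] tail/keep -> 0x28
vd[7] tail/keep -> 0x55

vd = [243, 232, 111, 147, 203, 180, 40, 85]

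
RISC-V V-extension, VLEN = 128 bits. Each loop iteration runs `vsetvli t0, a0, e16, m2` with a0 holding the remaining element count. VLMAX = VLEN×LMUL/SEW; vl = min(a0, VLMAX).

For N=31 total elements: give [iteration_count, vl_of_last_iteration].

[iterations, last_vl] = [2, 15]

VLMAX = (128 × 2) / 16 = 16 lanes
iterations = ceil(31/16) = 2; final-pass vl = 15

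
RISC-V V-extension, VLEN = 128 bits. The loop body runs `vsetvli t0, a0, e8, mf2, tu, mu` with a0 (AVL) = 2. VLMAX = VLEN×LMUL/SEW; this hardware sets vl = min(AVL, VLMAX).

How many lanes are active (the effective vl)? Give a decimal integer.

lanes per group: 128·1/2/8 = 8
vl ← min(2, 8) = 2

vl = 2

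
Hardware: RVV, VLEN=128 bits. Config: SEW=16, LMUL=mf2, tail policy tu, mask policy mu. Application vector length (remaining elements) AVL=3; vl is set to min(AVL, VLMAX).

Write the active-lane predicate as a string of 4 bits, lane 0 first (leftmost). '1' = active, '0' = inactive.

VLMAX = VLEN×LMUL/SEW = 128×1/2/16 = 4
vl ← min(3, 4) = 3
bits (lane 0 leftmost): 1110

predicate = 1110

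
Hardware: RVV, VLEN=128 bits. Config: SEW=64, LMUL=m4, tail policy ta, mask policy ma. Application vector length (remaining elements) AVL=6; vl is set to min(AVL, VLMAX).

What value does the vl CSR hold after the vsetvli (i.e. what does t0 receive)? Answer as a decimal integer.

VLMAX = VLEN×LMUL/SEW = 128×4/64 = 8
AVL=6 ≤ VLMAX=8, so vl = 6

vl = 6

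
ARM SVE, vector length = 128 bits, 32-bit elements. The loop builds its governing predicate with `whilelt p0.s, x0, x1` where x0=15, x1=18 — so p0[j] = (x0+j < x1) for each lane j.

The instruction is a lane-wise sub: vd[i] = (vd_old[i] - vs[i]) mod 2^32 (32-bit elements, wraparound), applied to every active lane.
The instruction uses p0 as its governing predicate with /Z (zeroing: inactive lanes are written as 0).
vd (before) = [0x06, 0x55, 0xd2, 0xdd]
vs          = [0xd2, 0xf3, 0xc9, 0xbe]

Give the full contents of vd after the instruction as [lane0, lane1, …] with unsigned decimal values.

vd = [4294967092, 4294967138, 9, 0]

register lanes = 128/32 = 4
active while 15+j < 18, i.e. j ∈ [0,3) capped at 4 ⇒ 3
vd[0] sub(0x06,0xd2) -> 0xffffff34
vd[1] sub(0x55,0xf3) -> 0xffffff62
vd[2] sub(0xd2,0xc9) -> 0x09
vd[3] tail/zero -> 0x00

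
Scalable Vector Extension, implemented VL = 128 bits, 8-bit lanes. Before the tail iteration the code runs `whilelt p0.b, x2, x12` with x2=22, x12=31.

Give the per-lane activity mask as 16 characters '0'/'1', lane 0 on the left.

predicate = 1111111110000000

128-bit reg / 8-bit elem → 16 lanes
active while 22+j < 31, i.e. j ∈ [0,9) capped at 16 ⇒ 9
bits (lane 0 leftmost): 1111111110000000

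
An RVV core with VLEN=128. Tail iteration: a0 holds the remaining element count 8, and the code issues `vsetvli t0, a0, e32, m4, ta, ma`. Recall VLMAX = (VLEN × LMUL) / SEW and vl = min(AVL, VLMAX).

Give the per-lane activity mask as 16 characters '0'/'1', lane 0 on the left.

VLMAX = (128 × 4) / 32 = 16 lanes
AVL=8 ≤ VLMAX=16, so vl = 8
bits (lane 0 leftmost): 1111111100000000

predicate = 1111111100000000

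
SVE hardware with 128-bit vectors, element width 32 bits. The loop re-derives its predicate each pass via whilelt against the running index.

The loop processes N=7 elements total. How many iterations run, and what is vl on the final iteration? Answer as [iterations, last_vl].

register lanes = 128/32 = 4
7 elements at 4/iter → 2 passes, remainder 3 on the last

[iterations, last_vl] = [2, 3]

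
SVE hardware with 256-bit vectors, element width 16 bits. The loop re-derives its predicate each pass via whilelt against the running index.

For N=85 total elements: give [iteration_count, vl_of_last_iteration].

[iterations, last_vl] = [6, 5]

256-bit reg / 16-bit elem → 16 lanes
N=85: ⌈85/16⌉ = 6 iters; last vl = 85 − 5×16 = 5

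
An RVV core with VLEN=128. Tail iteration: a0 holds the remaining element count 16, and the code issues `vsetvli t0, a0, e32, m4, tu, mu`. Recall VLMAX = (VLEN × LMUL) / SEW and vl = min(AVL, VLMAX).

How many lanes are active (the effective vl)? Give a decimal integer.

VLMAX = (128 × 4) / 32 = 16 lanes
AVL=16 ≤ VLMAX=16, so vl = 16

vl = 16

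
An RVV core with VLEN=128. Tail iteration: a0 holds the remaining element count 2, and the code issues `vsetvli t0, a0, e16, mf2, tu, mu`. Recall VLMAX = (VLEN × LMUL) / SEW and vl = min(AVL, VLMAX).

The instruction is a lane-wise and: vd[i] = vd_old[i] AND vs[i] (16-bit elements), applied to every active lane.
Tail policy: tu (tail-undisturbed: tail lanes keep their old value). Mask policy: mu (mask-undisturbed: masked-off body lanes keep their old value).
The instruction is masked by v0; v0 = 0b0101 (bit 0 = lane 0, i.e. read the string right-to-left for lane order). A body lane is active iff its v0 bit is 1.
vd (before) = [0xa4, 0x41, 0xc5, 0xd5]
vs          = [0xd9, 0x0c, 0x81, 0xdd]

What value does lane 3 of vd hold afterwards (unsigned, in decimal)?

lanes per group: 128·1/2/16 = 4
AVL=2 ≤ VLMAX=4, so vl = 2
[0] and(0xa4,0xd9) = 0x80
[1] mask-off/keep = 0x41
[2] tail/keep = 0xc5
[3] tail/keep = 0xd5

vd[3] = 213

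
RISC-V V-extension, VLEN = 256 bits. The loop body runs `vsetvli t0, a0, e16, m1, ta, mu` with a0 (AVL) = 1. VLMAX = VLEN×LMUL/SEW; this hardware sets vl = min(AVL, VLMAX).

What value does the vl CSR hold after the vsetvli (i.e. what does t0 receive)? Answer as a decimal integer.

vl = 1

lanes per group: 256·1/16 = 16
vl ← min(1, 16) = 1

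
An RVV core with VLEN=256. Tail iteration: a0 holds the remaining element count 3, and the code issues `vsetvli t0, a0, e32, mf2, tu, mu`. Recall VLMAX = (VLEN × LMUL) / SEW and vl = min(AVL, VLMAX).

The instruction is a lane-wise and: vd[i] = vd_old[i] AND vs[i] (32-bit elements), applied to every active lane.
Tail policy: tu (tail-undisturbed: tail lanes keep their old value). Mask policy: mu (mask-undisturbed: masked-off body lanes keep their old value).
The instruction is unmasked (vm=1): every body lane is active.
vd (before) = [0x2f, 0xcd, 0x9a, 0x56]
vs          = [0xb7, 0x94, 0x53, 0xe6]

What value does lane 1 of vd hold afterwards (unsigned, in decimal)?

vd[1] = 132

VLMAX = VLEN×LMUL/SEW = 256×1/2/32 = 4
vl ← min(3, 4) = 3
lane  0: and(0x2f,0xb7) ⇒ 0x27
lane  1: and(0xcd,0x94) ⇒ 0x84
lane  2: and(0x9a,0x53) ⇒ 0x12
lane  3: tail/keep ⇒ 0x56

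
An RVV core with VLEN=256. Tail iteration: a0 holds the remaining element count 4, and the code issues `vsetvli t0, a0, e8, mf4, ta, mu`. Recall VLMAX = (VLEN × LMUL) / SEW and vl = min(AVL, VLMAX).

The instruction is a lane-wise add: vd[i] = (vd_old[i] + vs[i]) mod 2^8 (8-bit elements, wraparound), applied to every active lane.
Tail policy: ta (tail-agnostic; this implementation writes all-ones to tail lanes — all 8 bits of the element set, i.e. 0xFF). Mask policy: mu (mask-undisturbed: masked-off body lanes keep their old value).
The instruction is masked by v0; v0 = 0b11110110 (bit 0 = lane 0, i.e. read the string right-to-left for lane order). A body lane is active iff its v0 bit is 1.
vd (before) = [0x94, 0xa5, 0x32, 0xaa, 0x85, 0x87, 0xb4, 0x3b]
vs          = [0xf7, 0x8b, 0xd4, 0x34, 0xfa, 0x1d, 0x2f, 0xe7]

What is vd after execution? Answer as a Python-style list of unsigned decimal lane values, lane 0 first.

VLMAX = VLEN×LMUL/SEW = 256×1/4/8 = 8
vl ← min(4, 8) = 4
vd[0] mask-off/keep -> 0x94
vd[1] add(0xa5,0x8b) -> 0x30
vd[2] add(0x32,0xd4) -> 0x06
vd[3] mask-off/keep -> 0xaa
vd[4] tail/ones -> 0xff
vd[5] tail/ones -> 0xff
vd[6] tail/ones -> 0xff
vd[7] tail/ones -> 0xff

vd = [148, 48, 6, 170, 255, 255, 255, 255]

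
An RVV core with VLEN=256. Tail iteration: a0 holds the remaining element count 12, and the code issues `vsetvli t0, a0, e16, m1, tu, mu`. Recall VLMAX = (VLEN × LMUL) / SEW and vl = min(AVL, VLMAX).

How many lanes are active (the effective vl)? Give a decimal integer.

vl = 12

lanes per group: 256·1/16 = 16
vl = min(AVL, VLMAX) = min(12, 16) = 12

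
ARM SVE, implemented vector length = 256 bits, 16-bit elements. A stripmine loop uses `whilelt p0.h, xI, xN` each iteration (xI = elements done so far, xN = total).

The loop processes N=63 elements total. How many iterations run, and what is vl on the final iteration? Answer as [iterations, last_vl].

[iterations, last_vl] = [4, 15]

register lanes = 256/16 = 16
N=63: ⌈63/16⌉ = 4 iters; last vl = 63 − 3×16 = 15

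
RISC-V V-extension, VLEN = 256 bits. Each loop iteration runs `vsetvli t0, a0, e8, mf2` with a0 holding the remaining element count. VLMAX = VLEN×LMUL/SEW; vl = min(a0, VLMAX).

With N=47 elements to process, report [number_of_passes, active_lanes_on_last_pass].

lanes per group: 256·1/2/8 = 16
N=47: ⌈47/16⌉ = 3 iters; last vl = 47 − 2×16 = 15

[iterations, last_vl] = [3, 15]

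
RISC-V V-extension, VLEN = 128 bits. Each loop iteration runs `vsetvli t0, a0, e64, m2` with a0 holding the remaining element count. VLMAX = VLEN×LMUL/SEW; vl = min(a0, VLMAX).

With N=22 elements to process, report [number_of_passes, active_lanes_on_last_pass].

[iterations, last_vl] = [6, 2]

lanes per group: 128·2/64 = 4
iterations = ceil(22/4) = 6; final-pass vl = 2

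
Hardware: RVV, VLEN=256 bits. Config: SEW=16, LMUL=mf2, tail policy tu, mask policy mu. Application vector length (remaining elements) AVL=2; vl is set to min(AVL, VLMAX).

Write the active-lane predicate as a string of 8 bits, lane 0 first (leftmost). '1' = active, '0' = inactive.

predicate = 11000000

VLMAX = VLEN×LMUL/SEW = 256×1/2/16 = 8
AVL=2 ≤ VLMAX=8, so vl = 2
bits (lane 0 leftmost): 11000000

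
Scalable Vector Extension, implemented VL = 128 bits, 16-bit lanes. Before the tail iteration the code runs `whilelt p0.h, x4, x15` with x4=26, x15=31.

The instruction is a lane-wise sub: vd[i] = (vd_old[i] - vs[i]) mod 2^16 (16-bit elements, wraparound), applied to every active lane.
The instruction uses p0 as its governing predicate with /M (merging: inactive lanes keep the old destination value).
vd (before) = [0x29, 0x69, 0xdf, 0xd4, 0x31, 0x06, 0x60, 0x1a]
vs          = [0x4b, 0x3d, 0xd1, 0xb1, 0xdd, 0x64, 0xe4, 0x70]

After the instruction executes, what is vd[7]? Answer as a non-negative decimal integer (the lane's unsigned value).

vd[7] = 26

lane count: 128 div 16 = 8
whilelt: lane j active iff 26+j < 31 → j < 5 → 5 active
  i=0: sub(0x29,0x4b) → 65502
  i=1: sub(0x69,0x3d) → 44
  i=2: sub(0xdf,0xd1) → 14
  i=3: sub(0xd4,0xb1) → 35
  i=4: sub(0x31,0xdd) → 65364
  i=5: tail/keep → 6
  i=6: tail/keep → 96
  i=7: tail/keep → 26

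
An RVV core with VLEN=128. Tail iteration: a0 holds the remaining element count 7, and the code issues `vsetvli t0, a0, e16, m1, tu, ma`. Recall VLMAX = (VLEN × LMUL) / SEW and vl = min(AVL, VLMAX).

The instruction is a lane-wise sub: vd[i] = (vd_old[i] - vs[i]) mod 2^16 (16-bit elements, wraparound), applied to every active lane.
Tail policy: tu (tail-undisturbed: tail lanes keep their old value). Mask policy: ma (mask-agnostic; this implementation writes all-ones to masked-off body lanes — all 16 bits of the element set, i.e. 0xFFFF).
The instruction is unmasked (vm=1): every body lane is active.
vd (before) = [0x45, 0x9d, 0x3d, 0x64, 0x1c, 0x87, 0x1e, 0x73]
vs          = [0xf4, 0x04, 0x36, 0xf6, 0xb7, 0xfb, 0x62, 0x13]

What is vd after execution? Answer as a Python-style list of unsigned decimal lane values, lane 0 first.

VLMAX = VLEN×LMUL/SEW = 128×1/16 = 8
vl ← min(7, 8) = 7
vd[0] sub(0x45,0xf4) -> 0xff51
vd[1] sub(0x9d,0x04) -> 0x99
vd[2] sub(0x3d,0x36) -> 0x07
vd[3] sub(0x64,0xf6) -> 0xff6e
vd[4] sub(0x1c,0xb7) -> 0xff65
vd[5] sub(0x87,0xfb) -> 0xff8c
vd[6] sub(0x1e,0x62) -> 0xffbc
vd[7] tail/keep -> 0x73

vd = [65361, 153, 7, 65390, 65381, 65420, 65468, 115]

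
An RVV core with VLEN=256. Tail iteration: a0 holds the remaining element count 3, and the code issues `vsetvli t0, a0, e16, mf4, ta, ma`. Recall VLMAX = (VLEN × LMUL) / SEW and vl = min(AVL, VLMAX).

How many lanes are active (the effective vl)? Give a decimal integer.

vl = 3

VLMAX = VLEN×LMUL/SEW = 256×1/4/16 = 4
AVL=3 ≤ VLMAX=4, so vl = 3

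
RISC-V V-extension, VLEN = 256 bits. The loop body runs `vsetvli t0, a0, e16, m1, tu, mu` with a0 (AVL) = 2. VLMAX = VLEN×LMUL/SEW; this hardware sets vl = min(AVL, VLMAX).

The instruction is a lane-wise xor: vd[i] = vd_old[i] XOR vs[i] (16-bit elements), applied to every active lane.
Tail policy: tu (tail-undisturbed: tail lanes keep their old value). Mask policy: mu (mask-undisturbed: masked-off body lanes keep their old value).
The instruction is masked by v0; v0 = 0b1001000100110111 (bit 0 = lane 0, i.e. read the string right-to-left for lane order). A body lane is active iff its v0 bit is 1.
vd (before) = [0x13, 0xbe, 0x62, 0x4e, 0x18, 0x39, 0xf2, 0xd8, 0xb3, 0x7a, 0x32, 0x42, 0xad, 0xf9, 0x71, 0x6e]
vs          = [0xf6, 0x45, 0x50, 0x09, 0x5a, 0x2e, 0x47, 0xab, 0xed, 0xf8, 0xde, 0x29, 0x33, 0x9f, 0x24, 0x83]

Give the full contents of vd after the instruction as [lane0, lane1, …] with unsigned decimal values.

vd = [229, 251, 98, 78, 24, 57, 242, 216, 179, 122, 50, 66, 173, 249, 113, 110]

VLMAX = (256 × 1) / 16 = 16 lanes
vl ← min(2, 16) = 2
  i=0: xor(0x13,0xf6) → 229
  i=1: xor(0xbe,0x45) → 251
  i=2: tail/keep → 98
  i=3: tail/keep → 78
  i=4: tail/keep → 24
  i=5: tail/keep → 57
  i=6: tail/keep → 242
  i=7: tail/keep → 216
  i=8: tail/keep → 179
  i=9: tail/keep → 122
  i=10: tail/keep → 50
  i=11: tail/keep → 66
  i=12: tail/keep → 173
  i=13: tail/keep → 249
  i=14: tail/keep → 113
  i=15: tail/keep → 110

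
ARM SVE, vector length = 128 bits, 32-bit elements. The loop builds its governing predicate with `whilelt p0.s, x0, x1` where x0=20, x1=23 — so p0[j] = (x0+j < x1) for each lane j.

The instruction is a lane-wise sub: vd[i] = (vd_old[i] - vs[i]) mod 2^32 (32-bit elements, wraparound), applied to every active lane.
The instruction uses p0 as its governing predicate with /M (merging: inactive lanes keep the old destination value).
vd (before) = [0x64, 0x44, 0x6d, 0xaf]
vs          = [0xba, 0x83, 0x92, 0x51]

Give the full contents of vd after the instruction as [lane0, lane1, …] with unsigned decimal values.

vd = [4294967210, 4294967233, 4294967259, 175]

register lanes = 128/32 = 4
active while 20+j < 23, i.e. j ∈ [0,3) capped at 4 ⇒ 3
lane  0: sub(0x64,0xba) ⇒ 0xffffffaa
lane  1: sub(0x44,0x83) ⇒ 0xffffffc1
lane  2: sub(0x6d,0x92) ⇒ 0xffffffdb
lane  3: tail/keep ⇒ 0xaf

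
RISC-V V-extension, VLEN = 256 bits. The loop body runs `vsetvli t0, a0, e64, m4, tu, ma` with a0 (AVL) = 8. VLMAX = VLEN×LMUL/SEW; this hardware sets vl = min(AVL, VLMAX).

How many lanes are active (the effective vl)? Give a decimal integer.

vl = 8

VLMAX = (256 × 4) / 64 = 16 lanes
AVL=8 ≤ VLMAX=16, so vl = 8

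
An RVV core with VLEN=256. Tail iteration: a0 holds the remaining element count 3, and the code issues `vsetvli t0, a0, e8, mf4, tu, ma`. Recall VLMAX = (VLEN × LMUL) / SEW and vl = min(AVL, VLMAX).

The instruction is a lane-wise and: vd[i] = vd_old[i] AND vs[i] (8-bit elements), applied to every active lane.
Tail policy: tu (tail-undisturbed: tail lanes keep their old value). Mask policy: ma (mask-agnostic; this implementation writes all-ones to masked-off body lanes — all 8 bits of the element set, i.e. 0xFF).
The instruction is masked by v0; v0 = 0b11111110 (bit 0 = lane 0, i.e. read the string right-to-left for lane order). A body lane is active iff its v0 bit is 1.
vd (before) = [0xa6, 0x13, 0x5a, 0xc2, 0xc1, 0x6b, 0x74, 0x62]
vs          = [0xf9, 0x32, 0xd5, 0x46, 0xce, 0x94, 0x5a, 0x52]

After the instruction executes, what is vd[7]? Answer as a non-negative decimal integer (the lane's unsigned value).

vd[7] = 98

lanes per group: 256·1/4/8 = 8
vl = min(AVL, VLMAX) = min(3, 8) = 3
lane  0: mask-off/ones ⇒ 0xff
lane  1: and(0x13,0x32) ⇒ 0x12
lane  2: and(0x5a,0xd5) ⇒ 0x50
lane  3: tail/keep ⇒ 0xc2
lane  4: tail/keep ⇒ 0xc1
lane  5: tail/keep ⇒ 0x6b
lane  6: tail/keep ⇒ 0x74
lane  7: tail/keep ⇒ 0x62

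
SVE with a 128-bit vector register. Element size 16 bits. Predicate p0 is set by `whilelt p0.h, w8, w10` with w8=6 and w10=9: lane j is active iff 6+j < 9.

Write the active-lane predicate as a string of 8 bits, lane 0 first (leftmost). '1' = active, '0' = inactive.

predicate = 11100000

register lanes = 128/16 = 8
whilelt: lane j active iff 6+j < 9 → j < 3 → 3 active
bits (lane 0 leftmost): 11100000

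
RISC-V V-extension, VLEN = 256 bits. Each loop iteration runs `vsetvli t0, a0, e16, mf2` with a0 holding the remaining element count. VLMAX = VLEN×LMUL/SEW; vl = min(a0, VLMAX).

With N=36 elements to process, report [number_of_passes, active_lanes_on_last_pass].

VLMAX = (256 × 1/2) / 16 = 8 lanes
36 elements at 8/iter → 5 passes, remainder 4 on the last

[iterations, last_vl] = [5, 4]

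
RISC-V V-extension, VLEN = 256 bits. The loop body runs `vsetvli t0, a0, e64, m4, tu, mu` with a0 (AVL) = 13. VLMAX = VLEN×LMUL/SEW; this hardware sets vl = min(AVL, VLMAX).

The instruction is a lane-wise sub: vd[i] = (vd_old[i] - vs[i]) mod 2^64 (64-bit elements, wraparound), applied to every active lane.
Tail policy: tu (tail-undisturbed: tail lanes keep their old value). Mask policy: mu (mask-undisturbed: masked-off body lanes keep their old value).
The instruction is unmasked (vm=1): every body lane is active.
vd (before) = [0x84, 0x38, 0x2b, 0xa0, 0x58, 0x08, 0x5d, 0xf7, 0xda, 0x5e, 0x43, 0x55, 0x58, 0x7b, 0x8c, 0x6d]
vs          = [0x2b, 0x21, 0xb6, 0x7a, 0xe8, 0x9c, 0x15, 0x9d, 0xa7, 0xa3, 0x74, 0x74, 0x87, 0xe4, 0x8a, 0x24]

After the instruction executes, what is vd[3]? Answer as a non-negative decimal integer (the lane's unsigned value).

VLMAX = VLEN×LMUL/SEW = 256×4/64 = 16
vl ← min(13, 16) = 13
[0] sub(0x84,0x2b) = 0x59
[1] sub(0x38,0x21) = 0x17
[2] sub(0x2b,0xb6) = 0xffffffffffffff75
[3] sub(0xa0,0x7a) = 0x26
[4] sub(0x58,0xe8) = 0xffffffffffffff70
[5] sub(0x08,0x9c) = 0xffffffffffffff6c
[6] sub(0x5d,0x15) = 0x48
[7] sub(0xf7,0x9d) = 0x5a
[8] sub(0xda,0xa7) = 0x33
[9] sub(0x5e,0xa3) = 0xffffffffffffffbb
[10] sub(0x43,0x74) = 0xffffffffffffffcf
[11] sub(0x55,0x74) = 0xffffffffffffffe1
[12] sub(0x58,0x87) = 0xffffffffffffffd1
[13] tail/keep = 0x7b
[14] tail/keep = 0x8c
[15] tail/keep = 0x6d

vd[3] = 38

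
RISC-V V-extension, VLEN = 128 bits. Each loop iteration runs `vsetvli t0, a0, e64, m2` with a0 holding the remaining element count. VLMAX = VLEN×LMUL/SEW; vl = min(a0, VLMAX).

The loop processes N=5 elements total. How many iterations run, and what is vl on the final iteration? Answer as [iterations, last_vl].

VLMAX = VLEN×LMUL/SEW = 128×2/64 = 4
iterations = ceil(5/4) = 2; final-pass vl = 1

[iterations, last_vl] = [2, 1]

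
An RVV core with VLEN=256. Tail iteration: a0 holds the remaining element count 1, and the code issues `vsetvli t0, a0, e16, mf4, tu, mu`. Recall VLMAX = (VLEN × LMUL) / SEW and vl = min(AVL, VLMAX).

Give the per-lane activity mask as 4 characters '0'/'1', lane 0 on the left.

VLMAX = (256 × 1/4) / 16 = 4 lanes
vl = min(AVL, VLMAX) = min(1, 4) = 1
bits (lane 0 leftmost): 1000

predicate = 1000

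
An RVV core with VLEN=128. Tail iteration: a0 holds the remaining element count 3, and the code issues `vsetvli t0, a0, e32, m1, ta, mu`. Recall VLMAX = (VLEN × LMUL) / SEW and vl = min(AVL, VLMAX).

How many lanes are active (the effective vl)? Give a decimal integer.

vl = 3

lanes per group: 128·1/32 = 4
vl ← min(3, 4) = 3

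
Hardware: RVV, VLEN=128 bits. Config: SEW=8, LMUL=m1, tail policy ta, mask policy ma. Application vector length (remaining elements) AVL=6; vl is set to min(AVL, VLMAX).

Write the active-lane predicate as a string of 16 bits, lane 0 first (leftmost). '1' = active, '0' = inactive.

lanes per group: 128·1/8 = 16
vl ← min(6, 16) = 6
bits (lane 0 leftmost): 1111110000000000

predicate = 1111110000000000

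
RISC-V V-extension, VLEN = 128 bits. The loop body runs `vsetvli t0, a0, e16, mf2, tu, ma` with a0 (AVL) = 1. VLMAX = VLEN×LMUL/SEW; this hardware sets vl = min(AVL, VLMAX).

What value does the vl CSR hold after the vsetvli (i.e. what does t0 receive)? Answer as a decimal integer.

VLMAX = VLEN×LMUL/SEW = 128×1/2/16 = 4
vl ← min(1, 4) = 1

vl = 1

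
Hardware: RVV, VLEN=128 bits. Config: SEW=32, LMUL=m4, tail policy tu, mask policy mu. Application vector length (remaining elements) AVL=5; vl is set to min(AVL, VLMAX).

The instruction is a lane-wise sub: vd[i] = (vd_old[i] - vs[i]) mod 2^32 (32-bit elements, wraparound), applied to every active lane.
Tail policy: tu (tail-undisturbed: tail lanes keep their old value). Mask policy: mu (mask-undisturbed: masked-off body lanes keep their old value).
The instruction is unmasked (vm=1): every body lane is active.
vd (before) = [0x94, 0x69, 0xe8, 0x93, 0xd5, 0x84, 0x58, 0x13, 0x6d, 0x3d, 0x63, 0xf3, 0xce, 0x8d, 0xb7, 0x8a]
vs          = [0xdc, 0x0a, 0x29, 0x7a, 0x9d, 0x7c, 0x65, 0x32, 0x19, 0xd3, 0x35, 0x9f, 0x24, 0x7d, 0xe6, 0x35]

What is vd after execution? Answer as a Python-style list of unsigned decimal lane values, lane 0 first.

VLMAX = VLEN×LMUL/SEW = 128×4/32 = 16
vl = min(AVL, VLMAX) = min(5, 16) = 5
lane  0: sub(0x94,0xdc) ⇒ 0xffffffb8
lane  1: sub(0x69,0x0a) ⇒ 0x5f
lane  2: sub(0xe8,0x29) ⇒ 0xbf
lane  3: sub(0x93,0x7a) ⇒ 0x19
lane  4: sub(0xd5,0x9d) ⇒ 0x38
lane  5: tail/keep ⇒ 0x84
lane  6: tail/keep ⇒ 0x58
lane  7: tail/keep ⇒ 0x13
lane  8: tail/keep ⇒ 0x6d
lane  9: tail/keep ⇒ 0x3d
lane 10: tail/keep ⇒ 0x63
lane 11: tail/keep ⇒ 0xf3
lane 12: tail/keep ⇒ 0xce
lane 13: tail/keep ⇒ 0x8d
lane 14: tail/keep ⇒ 0xb7
lane 15: tail/keep ⇒ 0x8a

vd = [4294967224, 95, 191, 25, 56, 132, 88, 19, 109, 61, 99, 243, 206, 141, 183, 138]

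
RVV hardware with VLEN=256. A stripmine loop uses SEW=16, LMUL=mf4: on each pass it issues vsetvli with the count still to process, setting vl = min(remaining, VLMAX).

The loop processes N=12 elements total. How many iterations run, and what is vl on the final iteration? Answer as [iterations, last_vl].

VLMAX = VLEN×LMUL/SEW = 256×1/4/16 = 4
N=12: ⌈12/4⌉ = 3 iters; last vl = 12 − 2×4 = 4

[iterations, last_vl] = [3, 4]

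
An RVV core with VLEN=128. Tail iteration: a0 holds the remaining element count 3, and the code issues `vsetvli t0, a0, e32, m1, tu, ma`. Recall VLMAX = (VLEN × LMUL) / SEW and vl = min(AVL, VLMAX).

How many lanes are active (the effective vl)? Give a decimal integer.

VLMAX = (128 × 1) / 32 = 4 lanes
vl ← min(3, 4) = 3

vl = 3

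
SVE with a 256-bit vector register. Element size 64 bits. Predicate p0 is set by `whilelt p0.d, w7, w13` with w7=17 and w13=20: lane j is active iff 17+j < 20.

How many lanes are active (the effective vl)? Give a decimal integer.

register lanes = 256/64 = 4
whilelt: lane j active iff 17+j < 20 → j < 3 → 3 active

vl = 3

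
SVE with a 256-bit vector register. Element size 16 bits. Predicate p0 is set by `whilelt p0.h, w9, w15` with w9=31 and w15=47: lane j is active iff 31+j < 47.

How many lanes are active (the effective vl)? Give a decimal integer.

register lanes = 256/16 = 16
whilelt: lane j active iff 31+j < 47 → j < 16 → 16 active

vl = 16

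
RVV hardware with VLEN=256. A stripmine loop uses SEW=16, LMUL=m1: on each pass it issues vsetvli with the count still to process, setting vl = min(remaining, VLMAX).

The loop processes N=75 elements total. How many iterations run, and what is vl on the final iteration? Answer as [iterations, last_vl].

[iterations, last_vl] = [5, 11]

VLMAX = VLEN×LMUL/SEW = 256×1/16 = 16
iterations = ceil(75/16) = 5; final-pass vl = 11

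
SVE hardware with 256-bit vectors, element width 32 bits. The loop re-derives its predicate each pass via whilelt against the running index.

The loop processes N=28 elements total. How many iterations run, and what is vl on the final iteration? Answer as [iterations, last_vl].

[iterations, last_vl] = [4, 4]

256-bit reg / 32-bit elem → 8 lanes
N=28: ⌈28/8⌉ = 4 iters; last vl = 28 − 3×8 = 4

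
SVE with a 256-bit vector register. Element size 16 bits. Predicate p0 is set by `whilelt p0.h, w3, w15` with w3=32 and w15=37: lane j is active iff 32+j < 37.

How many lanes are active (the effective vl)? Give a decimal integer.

register lanes = 256/16 = 16
active while 32+j < 37, i.e. j ∈ [0,5) capped at 16 ⇒ 5

vl = 5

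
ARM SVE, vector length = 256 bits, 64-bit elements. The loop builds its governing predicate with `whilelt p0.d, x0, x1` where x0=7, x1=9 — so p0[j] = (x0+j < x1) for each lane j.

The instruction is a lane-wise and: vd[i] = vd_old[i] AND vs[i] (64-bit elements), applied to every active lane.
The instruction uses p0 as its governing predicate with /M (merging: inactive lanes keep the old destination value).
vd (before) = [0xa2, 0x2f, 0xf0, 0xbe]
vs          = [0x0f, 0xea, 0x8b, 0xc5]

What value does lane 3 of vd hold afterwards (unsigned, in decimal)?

register lanes = 256/64 = 4
p0[j] = (7+j < 9); true for j=0..1 → 2 lanes set
vd[0] and(0xa2,0x0f) -> 0x02
vd[1] and(0x2f,0xea) -> 0x2a
vd[2] tail/keep -> 0xf0
vd[3] tail/keep -> 0xbe

vd[3] = 190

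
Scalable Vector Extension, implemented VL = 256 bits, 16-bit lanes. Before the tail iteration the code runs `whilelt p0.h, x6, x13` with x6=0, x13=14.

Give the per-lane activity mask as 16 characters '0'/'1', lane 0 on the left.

predicate = 1111111111111100

register lanes = 256/16 = 16
p0[j] = (0+j < 14); true for j=0..13 → 14 lanes set
bits (lane 0 leftmost): 1111111111111100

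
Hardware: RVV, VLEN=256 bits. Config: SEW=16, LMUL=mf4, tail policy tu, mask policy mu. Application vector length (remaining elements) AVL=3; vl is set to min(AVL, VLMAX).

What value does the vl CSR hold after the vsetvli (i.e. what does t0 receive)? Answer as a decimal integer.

lanes per group: 256·1/4/16 = 4
AVL=3 ≤ VLMAX=4, so vl = 3

vl = 3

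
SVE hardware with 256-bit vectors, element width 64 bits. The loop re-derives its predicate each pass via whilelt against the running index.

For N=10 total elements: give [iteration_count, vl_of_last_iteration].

[iterations, last_vl] = [3, 2]

register lanes = 256/64 = 4
N=10: ⌈10/4⌉ = 3 iters; last vl = 10 − 2×4 = 2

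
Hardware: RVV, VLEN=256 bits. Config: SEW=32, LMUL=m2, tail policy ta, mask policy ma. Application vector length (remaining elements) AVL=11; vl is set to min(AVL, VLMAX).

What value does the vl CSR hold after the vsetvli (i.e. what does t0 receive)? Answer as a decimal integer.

vl = 11

lanes per group: 256·2/32 = 16
vl ← min(11, 16) = 11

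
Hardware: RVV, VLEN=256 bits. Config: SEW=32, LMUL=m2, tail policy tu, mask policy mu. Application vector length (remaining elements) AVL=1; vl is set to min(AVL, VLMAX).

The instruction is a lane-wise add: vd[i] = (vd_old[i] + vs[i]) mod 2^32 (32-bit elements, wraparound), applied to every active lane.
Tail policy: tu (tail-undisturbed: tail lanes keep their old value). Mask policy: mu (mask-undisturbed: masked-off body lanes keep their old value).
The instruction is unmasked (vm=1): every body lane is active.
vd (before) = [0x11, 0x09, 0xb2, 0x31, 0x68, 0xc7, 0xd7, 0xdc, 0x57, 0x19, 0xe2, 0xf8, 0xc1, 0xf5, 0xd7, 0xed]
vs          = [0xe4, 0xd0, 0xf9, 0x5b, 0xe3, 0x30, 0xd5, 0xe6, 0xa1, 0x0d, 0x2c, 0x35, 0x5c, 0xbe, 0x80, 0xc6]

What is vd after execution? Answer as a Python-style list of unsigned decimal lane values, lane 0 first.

VLMAX = (256 × 2) / 32 = 16 lanes
vl = min(AVL, VLMAX) = min(1, 16) = 1
vd[0] add(0x11,0xe4) -> 0xf5
vd[1] tail/keep -> 0x09
vd[2] tail/keep -> 0xb2
vd[3] tail/keep -> 0x31
vd[4] tail/keep -> 0x68
vd[5] tail/keep -> 0xc7
vd[6] tail/keep -> 0xd7
vd[7] tail/keep -> 0xdc
vd[8] tail/keep -> 0x57
vd[9] tail/keep -> 0x19
vd[10] tail/keep -> 0xe2
vd[11] tail/keep -> 0xf8
vd[12] tail/keep -> 0xc1
vd[13] tail/keep -> 0xf5
vd[14] tail/keep -> 0xd7
vd[15] tail/keep -> 0xed

vd = [245, 9, 178, 49, 104, 199, 215, 220, 87, 25, 226, 248, 193, 245, 215, 237]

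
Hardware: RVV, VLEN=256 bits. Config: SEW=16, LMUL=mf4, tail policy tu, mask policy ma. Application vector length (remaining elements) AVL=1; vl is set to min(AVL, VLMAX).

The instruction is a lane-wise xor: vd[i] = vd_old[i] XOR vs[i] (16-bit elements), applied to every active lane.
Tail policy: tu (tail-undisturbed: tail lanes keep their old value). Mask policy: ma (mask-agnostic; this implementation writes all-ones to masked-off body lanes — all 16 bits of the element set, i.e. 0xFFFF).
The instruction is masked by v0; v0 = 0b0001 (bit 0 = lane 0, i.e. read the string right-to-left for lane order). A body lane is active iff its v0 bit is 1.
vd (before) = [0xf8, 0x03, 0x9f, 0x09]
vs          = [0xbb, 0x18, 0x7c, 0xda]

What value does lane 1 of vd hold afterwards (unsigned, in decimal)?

vd[1] = 3

lanes per group: 256·1/4/16 = 4
vl = min(AVL, VLMAX) = min(1, 4) = 1
  i=0: xor(0xf8,0xbb) → 67
  i=1: tail/keep → 3
  i=2: tail/keep → 159
  i=3: tail/keep → 9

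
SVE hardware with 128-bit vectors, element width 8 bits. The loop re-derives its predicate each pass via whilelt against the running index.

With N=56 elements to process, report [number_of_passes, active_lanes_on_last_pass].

[iterations, last_vl] = [4, 8]

register lanes = 128/8 = 16
56 elements at 16/iter → 4 passes, remainder 8 on the last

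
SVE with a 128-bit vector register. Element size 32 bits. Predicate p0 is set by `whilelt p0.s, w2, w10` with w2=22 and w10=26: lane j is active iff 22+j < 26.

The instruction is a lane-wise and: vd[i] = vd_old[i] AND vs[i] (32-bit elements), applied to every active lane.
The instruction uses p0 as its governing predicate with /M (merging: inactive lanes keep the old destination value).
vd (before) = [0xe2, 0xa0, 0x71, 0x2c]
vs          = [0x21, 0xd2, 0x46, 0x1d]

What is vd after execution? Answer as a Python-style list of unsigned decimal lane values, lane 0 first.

128-bit reg / 32-bit elem → 4 lanes
active while 22+j < 26, i.e. j ∈ [0,4) capped at 4 ⇒ 4
lane  0: and(0xe2,0x21) ⇒ 0x20
lane  1: and(0xa0,0xd2) ⇒ 0x80
lane  2: and(0x71,0x46) ⇒ 0x40
lane  3: and(0x2c,0x1d) ⇒ 0x0c

vd = [32, 128, 64, 12]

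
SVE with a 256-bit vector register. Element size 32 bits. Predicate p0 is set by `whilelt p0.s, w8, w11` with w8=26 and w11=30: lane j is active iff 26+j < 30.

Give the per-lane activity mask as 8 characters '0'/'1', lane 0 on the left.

predicate = 11110000

lane count: 256 div 32 = 8
active while 26+j < 30, i.e. j ∈ [0,4) capped at 8 ⇒ 4
bits (lane 0 leftmost): 11110000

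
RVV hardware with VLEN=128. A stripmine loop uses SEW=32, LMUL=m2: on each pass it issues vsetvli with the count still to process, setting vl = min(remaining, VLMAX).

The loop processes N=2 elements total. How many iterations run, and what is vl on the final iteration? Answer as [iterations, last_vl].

[iterations, last_vl] = [1, 2]

VLMAX = (128 × 2) / 32 = 8 lanes
2 elements at 8/iter → 1 passes, remainder 2 on the last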